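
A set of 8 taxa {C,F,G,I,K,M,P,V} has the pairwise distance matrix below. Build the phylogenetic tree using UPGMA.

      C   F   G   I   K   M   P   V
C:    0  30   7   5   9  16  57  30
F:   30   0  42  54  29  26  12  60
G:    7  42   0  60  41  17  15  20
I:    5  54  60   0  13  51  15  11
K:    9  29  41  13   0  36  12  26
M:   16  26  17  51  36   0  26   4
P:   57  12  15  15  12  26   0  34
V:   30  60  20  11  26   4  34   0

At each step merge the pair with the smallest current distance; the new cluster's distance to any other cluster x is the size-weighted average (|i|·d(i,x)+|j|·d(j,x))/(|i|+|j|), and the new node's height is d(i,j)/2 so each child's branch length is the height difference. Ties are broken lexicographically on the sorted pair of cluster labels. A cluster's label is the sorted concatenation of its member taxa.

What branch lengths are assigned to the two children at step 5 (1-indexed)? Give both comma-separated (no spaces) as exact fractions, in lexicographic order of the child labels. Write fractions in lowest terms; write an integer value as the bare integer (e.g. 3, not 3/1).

37/4,29/4

1. join M+V (d=4) ⇒ MV; edges |M|=2, |V|=2
  updated: d(C,MV)=23, d(F,MV)=43, d(G,MV)=37/2, d(I,MV)=31, d(K,MV)=31, d(MV,P)=30
2. join C+I (d=5) ⇒ CI; edges |C|=5/2, |I|=5/2
  updated: d(CI,F)=42, d(CI,G)=67/2, d(CI,K)=11, d(CI,MV)=27, d(CI,P)=36
3. join CI+K (d=11) ⇒ CIK; edges |CI|=3, |K|=11/2
  updated: d(CIK,F)=113/3, d(CIK,G)=36, d(CIK,MV)=85/3, d(CIK,P)=28
4. join F+P (d=12) ⇒ FP; edges |F|=6, |P|=6
  updated: d(CIK,FP)=197/6, d(FP,G)=57/2, d(FP,MV)=73/2
5. join G+MV (d=37/2) ⇒ GMV; edges |G|=37/4, |MV|=29/4
  updated: d(CIK,GMV)=278/9, d(FP,GMV)=203/6
6. join CIK+GMV (d=278/9) ⇒ CGIKMV; edges |CIK|=179/18, |GMV|=223/36
  updated: d(CGIKMV,FP)=100/3
7. join CGIKMV+FP (d=100/3) ⇒ CFGIKMPV; edges |CGIKMV|=11/9, |FP|=32/3
final tree: ((((C:5/2,I:5/2):3,K:11/2):179/18,(G:37/4,(M:2,V:2):29/4):223/36):11/9,(F:6,P:6):32/3)
total length: 2665/36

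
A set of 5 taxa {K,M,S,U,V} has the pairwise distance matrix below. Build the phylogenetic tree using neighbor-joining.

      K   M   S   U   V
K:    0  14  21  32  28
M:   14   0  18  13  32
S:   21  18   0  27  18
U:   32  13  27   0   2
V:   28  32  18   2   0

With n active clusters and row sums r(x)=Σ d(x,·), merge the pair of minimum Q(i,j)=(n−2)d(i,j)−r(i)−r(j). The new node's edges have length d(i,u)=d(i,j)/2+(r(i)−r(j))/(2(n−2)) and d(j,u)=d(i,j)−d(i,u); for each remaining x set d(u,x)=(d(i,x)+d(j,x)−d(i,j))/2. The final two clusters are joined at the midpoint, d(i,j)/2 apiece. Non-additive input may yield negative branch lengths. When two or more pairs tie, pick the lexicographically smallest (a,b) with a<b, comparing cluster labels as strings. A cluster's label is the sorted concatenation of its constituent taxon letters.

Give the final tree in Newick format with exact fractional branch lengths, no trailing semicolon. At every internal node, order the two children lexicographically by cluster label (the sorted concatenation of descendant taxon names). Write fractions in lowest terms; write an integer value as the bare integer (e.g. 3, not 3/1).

(((K:77/8,M:35/8):37/8,S:63/8):109/16,(U:0,V:2):109/16)

iteration 1: select U,V (d=2, Q=-148); attach at lengths (0, 2); label the merged cluster UV
  updated: d(K,UV)=29, d(M,UV)=43/2, d(S,UV)=43/2
iteration 2: select K,M (d=14, Q=-179/2); attach at lengths (77/8, 35/8); label the merged cluster KM
  updated: d(KM,S)=25/2, d(KM,UV)=73/4
iteration 3: select KM,S (d=25/2, Q=-209/4); attach at lengths (37/8, 63/8); label the merged cluster KMS
  updated: d(KMS,UV)=109/8
iteration 4: select KMS,UV (d=109/8); attach at lengths (109/16, 109/16); label the merged cluster KMSUV
final tree: (((K:77/8,M:35/8):37/8,S:63/8):109/16,(U:0,V:2):109/16)
total length: 337/8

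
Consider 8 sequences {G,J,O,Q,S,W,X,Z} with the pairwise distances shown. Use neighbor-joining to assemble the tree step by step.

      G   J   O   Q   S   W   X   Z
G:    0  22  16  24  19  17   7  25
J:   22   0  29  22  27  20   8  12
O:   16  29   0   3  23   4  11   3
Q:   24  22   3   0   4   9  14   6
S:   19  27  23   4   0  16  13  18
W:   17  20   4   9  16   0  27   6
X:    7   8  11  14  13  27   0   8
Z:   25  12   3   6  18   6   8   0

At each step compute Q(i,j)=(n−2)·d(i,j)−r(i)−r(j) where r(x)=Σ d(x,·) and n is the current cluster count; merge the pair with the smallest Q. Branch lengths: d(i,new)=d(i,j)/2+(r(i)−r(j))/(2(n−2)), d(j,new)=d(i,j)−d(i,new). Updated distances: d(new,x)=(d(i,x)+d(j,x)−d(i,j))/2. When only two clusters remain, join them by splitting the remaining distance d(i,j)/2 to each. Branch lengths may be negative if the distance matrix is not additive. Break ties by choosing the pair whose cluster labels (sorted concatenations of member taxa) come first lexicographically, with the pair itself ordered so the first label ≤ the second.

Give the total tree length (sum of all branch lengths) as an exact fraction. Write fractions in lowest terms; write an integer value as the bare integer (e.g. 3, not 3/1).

iteration 1: select J,X (d=8, Q=-180); attach at lengths (25/3, -1/3); label the merged cluster JX
  updated: d(G,JX)=21/2, d(JX,O)=16, d(JX,Q)=14, d(JX,S)=16, d(JX,W)=39/2, d(JX,Z)=6
iteration 2: select G,JX (d=21/2, Q=-141); attach at lengths (41/5, 23/10); label the merged cluster GJX
  updated: d(GJX,O)=43/4, d(GJX,Q)=55/4, d(GJX,S)=49/4, d(GJX,W)=13, d(GJX,Z)=41/4
iteration 3: select Q,S (d=4, Q=-93); attach at lengths (-43/16, 107/16); label the merged cluster QS
  updated: d(GJX,QS)=11, d(O,QS)=11, d(QS,W)=21/2, d(QS,Z)=10
iteration 4: select GJX,QS (d=11, Q=-109/2); attach at lengths (71/12, 61/12); label the merged cluster GJQSX
  updated: d(GJQSX,O)=43/8, d(GJQSX,W)=25/4, d(GJQSX,Z)=37/8
iteration 5: select GJQSX,Z (d=37/8, Q=-165/8); attach at lengths (95/32, 53/32); label the merged cluster GJQSXZ
  updated: d(GJQSXZ,O)=15/8, d(GJQSXZ,W)=61/16
iteration 6: select GJQSXZ,O (d=15/8, Q=-155/16); attach at lengths (27/32, 33/32); label the merged cluster GJOQSXZ
  updated: d(GJOQSXZ,W)=95/32
iteration 7: select GJOQSXZ,W (d=95/32); attach at lengths (95/64, 95/64); label the merged cluster GJOQSWXZ
final tree: (((((G:41/5,(J:25/3,X:-1/3):23/10):71/12,(Q:-43/16,S:107/16):61/12):95/32,Z:53/32):27/32,O:33/32):95/64,W:95/64)
total length: 1375/32

1375/32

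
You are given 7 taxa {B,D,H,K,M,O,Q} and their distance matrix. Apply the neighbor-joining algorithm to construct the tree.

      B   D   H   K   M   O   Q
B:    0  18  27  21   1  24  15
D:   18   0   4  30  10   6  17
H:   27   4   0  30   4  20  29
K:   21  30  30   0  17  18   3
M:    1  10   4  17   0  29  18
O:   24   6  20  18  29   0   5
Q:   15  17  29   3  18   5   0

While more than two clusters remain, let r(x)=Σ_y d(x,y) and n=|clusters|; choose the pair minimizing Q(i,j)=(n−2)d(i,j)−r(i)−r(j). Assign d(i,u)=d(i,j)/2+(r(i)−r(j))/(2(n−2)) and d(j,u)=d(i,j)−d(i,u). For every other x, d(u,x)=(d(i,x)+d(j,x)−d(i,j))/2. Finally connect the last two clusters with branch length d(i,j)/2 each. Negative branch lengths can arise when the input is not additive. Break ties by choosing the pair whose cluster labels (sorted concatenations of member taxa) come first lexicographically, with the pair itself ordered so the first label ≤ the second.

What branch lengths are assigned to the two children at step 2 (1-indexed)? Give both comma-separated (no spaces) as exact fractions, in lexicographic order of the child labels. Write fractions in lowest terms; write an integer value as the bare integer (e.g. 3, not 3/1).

61/16,-45/16

step 1: merge (K,Q) at d=3, Q=-191; branch lengths K→47/10, Q→-17/10; new cluster KQ
  updated: d(B,KQ)=33/2, d(D,KQ)=22, d(H,KQ)=28, d(KQ,M)=16, d(KQ,O)=10
step 2: merge (B,M) at d=1, Q=-285/2; branch lengths B→61/16, M→-45/16; new cluster BM
  updated: d(BM,D)=27/2, d(BM,H)=15, d(BM,KQ)=63/4, d(BM,O)=26
step 3: merge (KQ,O) at d=10, Q=-431/4; branch lengths KQ→175/24, O→65/24; new cluster KOQ
  updated: d(BM,KOQ)=127/8, d(D,KOQ)=9, d(H,KOQ)=19
step 4: merge (BM,KOQ) at d=127/8, Q=-113/2; branch lengths BM→129/16, KOQ→125/16; new cluster BKMOQ
  updated: d(BKMOQ,D)=53/16, d(BKMOQ,H)=145/16
step 5: merge (BKMOQ,D) at d=53/16, Q=-131/8; branch lengths BKMOQ→67/16, D→-7/8; new cluster BDKMOQ
  updated: d(BDKMOQ,H)=39/8
step 6: merge (BDKMOQ,H) at d=39/8; branch lengths BDKMOQ→39/16, H→39/16; new cluster BDHKMOQ
final tree: ((((B:61/16,M:-45/16):129/16,((K:47/10,Q:-17/10):175/24,O:65/24):125/16):67/16,D:-7/8):39/16,H:39/16)
total length: 609/16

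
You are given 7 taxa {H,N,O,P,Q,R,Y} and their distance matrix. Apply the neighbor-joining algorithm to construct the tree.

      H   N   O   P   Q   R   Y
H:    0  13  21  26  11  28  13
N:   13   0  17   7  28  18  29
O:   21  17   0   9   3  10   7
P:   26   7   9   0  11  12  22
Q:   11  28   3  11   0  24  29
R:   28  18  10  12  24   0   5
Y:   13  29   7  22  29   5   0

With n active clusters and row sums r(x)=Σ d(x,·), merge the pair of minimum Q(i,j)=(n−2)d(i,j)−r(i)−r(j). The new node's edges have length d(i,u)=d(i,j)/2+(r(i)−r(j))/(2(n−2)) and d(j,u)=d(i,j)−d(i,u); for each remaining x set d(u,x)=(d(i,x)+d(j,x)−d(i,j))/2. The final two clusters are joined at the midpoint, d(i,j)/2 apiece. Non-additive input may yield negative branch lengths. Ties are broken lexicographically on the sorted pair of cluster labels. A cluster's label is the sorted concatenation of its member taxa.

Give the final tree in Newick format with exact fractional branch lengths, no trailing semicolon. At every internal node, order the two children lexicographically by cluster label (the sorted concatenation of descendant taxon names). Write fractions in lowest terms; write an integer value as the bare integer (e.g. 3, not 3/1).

iteration 1: select R,Y (d=5, Q=-177); attach at lengths (17/10, 33/10); label the merged cluster RY
  updated: d(H,RY)=18, d(N,RY)=21, d(O,RY)=6, d(P,RY)=29/2, d(Q,RY)=24
iteration 2: select N,P (d=7, Q=-251/2); attach at lengths (93/16, 19/16); label the merged cluster NP
  updated: d(H,NP)=16, d(NP,O)=19/2, d(NP,Q)=16, d(NP,RY)=57/4
iteration 3: select H,Q (d=11, Q=-87); attach at lengths (15/2, 7/2); label the merged cluster HQ
  updated: d(HQ,NP)=21/2, d(HQ,O)=13/2, d(HQ,RY)=31/2
iteration 4: select HQ,NP (d=21/2, Q=-183/4); attach at lengths (77/16, 91/16); label the merged cluster HNPQ
  updated: d(HNPQ,O)=11/4, d(HNPQ,RY)=77/8
iteration 5: select HNPQ,O (d=11/4, Q=-147/8); attach at lengths (51/16, -7/16); label the merged cluster HNOPQ
  updated: d(HNOPQ,RY)=103/16
iteration 6: select HNOPQ,RY (d=103/16); attach at lengths (103/32, 103/32); label the merged cluster HNOPQRY
final tree: ((((H:15/2,Q:7/2):77/16,(N:93/16,P:19/16):91/16):51/16,O:-7/16):103/32,(R:17/10,Y:33/10):103/32)
total length: 683/16

((((H:15/2,Q:7/2):77/16,(N:93/16,P:19/16):91/16):51/16,O:-7/16):103/32,(R:17/10,Y:33/10):103/32)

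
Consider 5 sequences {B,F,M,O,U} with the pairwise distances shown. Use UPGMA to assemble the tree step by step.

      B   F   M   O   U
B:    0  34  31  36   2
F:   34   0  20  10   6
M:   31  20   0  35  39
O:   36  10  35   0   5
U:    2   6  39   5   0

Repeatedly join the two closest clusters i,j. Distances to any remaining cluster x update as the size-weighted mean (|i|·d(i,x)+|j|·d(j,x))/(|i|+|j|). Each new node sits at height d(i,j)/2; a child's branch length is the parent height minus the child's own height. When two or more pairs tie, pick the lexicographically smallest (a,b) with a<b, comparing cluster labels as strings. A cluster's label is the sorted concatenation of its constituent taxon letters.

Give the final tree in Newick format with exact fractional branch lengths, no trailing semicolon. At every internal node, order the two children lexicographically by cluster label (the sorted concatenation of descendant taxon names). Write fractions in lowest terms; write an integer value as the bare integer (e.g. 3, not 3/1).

(((B:1,U:1):73/8,(F:5,O:5):41/8):11/2,M:125/8)

1. join B+U (d=2) ⇒ BU; edges |B|=1, |U|=1
  updated: d(BU,F)=20, d(BU,M)=35, d(BU,O)=41/2
2. join F+O (d=10) ⇒ FO; edges |F|=5, |O|=5
  updated: d(BU,FO)=81/4, d(FO,M)=55/2
3. join BU+FO (d=81/4) ⇒ BFOU; edges |BU|=73/8, |FO|=41/8
  updated: d(BFOU,M)=125/4
4. join BFOU+M (d=125/4) ⇒ BFMOU; edges |BFOU|=11/2, |M|=125/8
final tree: (((B:1,U:1):73/8,(F:5,O:5):41/8):11/2,M:125/8)
total length: 379/8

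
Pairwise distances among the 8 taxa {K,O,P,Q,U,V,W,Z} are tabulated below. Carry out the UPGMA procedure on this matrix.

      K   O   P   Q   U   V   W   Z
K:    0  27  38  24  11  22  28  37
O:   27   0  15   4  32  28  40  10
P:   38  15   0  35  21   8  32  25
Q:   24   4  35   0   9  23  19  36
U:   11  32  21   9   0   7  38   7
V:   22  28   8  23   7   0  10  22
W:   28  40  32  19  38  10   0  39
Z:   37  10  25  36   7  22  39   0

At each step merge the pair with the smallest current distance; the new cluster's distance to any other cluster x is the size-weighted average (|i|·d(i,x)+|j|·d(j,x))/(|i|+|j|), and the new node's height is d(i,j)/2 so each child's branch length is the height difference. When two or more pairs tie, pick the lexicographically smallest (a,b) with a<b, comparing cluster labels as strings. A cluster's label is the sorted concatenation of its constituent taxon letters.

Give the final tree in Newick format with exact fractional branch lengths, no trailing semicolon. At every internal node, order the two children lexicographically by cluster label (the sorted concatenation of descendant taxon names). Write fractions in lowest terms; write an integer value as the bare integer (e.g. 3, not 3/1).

((K:53/4,((O:2,Q:2):39/4,((P:29/4,(U:7/2,V:7/2):15/4):7/4,Z:9):11/4):3/2):41/28,W:103/7)

1. join O+Q (d=4) ⇒ OQ; edges |O|=2, |Q|=2
  updated: d(K,OQ)=51/2, d(OQ,P)=25, d(OQ,U)=41/2, d(OQ,V)=51/2, d(OQ,W)=59/2, d(OQ,Z)=23
2. join U+V (d=7) ⇒ UV; edges |U|=7/2, |V|=7/2
  updated: d(K,UV)=33/2, d(OQ,UV)=23, d(P,UV)=29/2, d(UV,W)=24, d(UV,Z)=29/2
3. join P+UV (d=29/2) ⇒ PUV; edges |P|=29/4, |UV|=15/4
  updated: d(K,PUV)=71/3, d(OQ,PUV)=71/3, d(PUV,W)=80/3, d(PUV,Z)=18
4. join PUV+Z (d=18) ⇒ PUVZ; edges |PUV|=7/4, |Z|=9
  updated: d(K,PUVZ)=27, d(OQ,PUVZ)=47/2, d(PUVZ,W)=119/4
5. join OQ+PUVZ (d=47/2) ⇒ OPQUVZ; edges |OQ|=39/4, |PUVZ|=11/4
  updated: d(K,OPQUVZ)=53/2, d(OPQUVZ,W)=89/3
6. join K+OPQUVZ (d=53/2) ⇒ KOPQUVZ; edges |K|=53/4, |OPQUVZ|=3/2
  updated: d(KOPQUVZ,W)=206/7
7. join KOPQUVZ+W (d=206/7) ⇒ KOPQUVWZ; edges |KOPQUVZ|=41/28, |W|=103/7
final tree: ((K:53/4,((O:2,Q:2):39/4,((P:29/4,(U:7/2,V:7/2):15/4):7/4,Z:9):11/4):3/2):41/28,W:103/7)
total length: 2133/28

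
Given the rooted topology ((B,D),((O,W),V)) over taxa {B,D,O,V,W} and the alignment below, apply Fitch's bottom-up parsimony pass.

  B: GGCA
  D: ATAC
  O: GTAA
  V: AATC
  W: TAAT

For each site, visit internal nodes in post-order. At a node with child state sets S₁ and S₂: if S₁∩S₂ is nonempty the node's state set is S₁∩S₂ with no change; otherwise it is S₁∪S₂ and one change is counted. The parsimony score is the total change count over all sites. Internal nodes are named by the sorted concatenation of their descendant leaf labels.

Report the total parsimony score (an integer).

11

[col 0] BD: children B:{G}, D:{A} ∪→ {A,G}; cost 1
[col 0] OW: children O:{G}, W:{T} ∪→ {G,T}; cost 1
[col 0] OVW: children OW:{G,T}, V:{A} ∪→ {A,G,T}; cost 1
[col 0] BDOVW: children BD:{A,G}, OVW:{A,G,T} ∩→ {A,G}; cost 0
[col 1] BD: children B:{G}, D:{T} ∪→ {G,T}; cost 1
[col 1] OW: children O:{T}, W:{A} ∪→ {A,T}; cost 1
[col 1] OVW: children OW:{A,T}, V:{A} ∩→ {A}; cost 0
[col 1] BDOVW: children BD:{G,T}, OVW:{A} ∪→ {A,G,T}; cost 1
[col 2] BD: children B:{C}, D:{A} ∪→ {A,C}; cost 1
[col 2] OW: children O:{A}, W:{A} ∩→ {A}; cost 0
[col 2] OVW: children OW:{A}, V:{T} ∪→ {A,T}; cost 1
[col 2] BDOVW: children BD:{A,C}, OVW:{A,T} ∩→ {A}; cost 0
[col 3] BD: children B:{A}, D:{C} ∪→ {A,C}; cost 1
[col 3] OW: children O:{A}, W:{T} ∪→ {A,T}; cost 1
[col 3] OVW: children OW:{A,T}, V:{C} ∪→ {A,C,T}; cost 1
[col 3] BDOVW: children BD:{A,C}, OVW:{A,C,T} ∩→ {A,C}; cost 0
per-site changes: [3, 3, 2, 3]; total = 11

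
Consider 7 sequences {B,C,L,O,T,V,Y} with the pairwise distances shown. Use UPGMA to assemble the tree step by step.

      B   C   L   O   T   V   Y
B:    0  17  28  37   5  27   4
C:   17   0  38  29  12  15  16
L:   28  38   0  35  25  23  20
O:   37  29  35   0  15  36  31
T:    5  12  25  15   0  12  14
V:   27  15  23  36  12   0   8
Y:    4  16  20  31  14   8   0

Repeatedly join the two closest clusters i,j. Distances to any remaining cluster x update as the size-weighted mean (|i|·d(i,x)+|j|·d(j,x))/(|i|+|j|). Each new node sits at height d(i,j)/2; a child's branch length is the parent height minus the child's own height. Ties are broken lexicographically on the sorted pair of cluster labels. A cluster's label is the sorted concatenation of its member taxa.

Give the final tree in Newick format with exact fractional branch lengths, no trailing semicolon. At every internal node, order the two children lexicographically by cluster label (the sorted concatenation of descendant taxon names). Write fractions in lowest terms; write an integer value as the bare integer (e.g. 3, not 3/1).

((((((B:2,Y:2):11/4,T:19/4):11/4,C:15/2):1/4,V:31/4):113/20,L:67/5):37/20,O:61/4)

iteration 1: select B,Y (d=4); attach at lengths (2, 2); label the merged cluster BY
  updated: d(BY,C)=33/2, d(BY,L)=24, d(BY,O)=34, d(BY,T)=19/2, d(BY,V)=35/2
iteration 2: select BY,T (d=19/2); attach at lengths (11/4, 19/4); label the merged cluster BTY
  updated: d(BTY,C)=15, d(BTY,L)=73/3, d(BTY,O)=83/3, d(BTY,V)=47/3
iteration 3: select BTY,C (d=15); attach at lengths (11/4, 15/2); label the merged cluster BCTY
  updated: d(BCTY,L)=111/4, d(BCTY,O)=28, d(BCTY,V)=31/2
iteration 4: select BCTY,V (d=31/2); attach at lengths (1/4, 31/4); label the merged cluster BCTVY
  updated: d(BCTVY,L)=134/5, d(BCTVY,O)=148/5
iteration 5: select BCTVY,L (d=134/5); attach at lengths (113/20, 67/5); label the merged cluster BCLTVY
  updated: d(BCLTVY,O)=61/2
iteration 6: select BCLTVY,O (d=61/2); attach at lengths (37/20, 61/4); label the merged cluster BCLOTVY
final tree: ((((((B:2,Y:2):11/4,T:19/4):11/4,C:15/2):1/4,V:31/4):113/20,L:67/5):37/20,O:61/4)
total length: 659/10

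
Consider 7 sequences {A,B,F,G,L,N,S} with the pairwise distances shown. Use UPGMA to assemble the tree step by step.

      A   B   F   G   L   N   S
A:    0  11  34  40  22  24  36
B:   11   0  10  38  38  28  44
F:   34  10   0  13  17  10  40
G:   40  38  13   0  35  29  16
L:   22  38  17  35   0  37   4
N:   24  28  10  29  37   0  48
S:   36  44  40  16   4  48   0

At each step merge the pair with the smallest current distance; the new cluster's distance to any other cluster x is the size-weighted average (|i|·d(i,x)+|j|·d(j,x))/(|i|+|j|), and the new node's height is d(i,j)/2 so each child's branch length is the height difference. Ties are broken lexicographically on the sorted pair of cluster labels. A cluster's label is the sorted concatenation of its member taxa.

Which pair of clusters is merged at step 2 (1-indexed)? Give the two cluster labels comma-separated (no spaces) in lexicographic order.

1. join L+S (d=4) ⇒ LS; edges |L|=2, |S|=2
  updated: d(A,LS)=29, d(B,LS)=41, d(F,LS)=57/2, d(G,LS)=51/2, d(LS,N)=85/2
2. join B+F (d=10) ⇒ BF; edges |B|=5, |F|=5
  updated: d(A,BF)=45/2, d(BF,G)=51/2, d(BF,LS)=139/4, d(BF,N)=19
3. join BF+N (d=19) ⇒ BFN; edges |BF|=9/2, |N|=19/2
  updated: d(A,BFN)=23, d(BFN,G)=80/3, d(BFN,LS)=112/3
4. join A+BFN (d=23) ⇒ ABFN; edges |A|=23/2, |BFN|=2
  updated: d(ABFN,G)=30, d(ABFN,LS)=141/4
5. join G+LS (d=51/2) ⇒ GLS; edges |G|=51/4, |LS|=43/4
  updated: d(ABFN,GLS)=67/2
6. join ABFN+GLS (d=67/2) ⇒ ABFGLNS; edges |ABFN|=21/4, |GLS|=4
final tree: ((A:23/2,((B:5,F:5):9/2,N:19/2):2):21/4,(G:51/4,(L:2,S:2):43/4):4)
total length: 297/4

B,F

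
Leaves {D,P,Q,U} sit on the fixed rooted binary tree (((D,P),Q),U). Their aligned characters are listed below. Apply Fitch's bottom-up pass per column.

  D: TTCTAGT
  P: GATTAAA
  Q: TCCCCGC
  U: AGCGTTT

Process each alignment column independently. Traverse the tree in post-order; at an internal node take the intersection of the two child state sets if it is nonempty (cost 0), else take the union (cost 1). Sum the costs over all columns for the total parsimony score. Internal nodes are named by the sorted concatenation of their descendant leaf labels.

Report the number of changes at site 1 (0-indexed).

[col 0] DP: children D:{T}, P:{G} ∪→ {G,T}; cost 1
[col 0] DPQ: children DP:{G,T}, Q:{T} ∩→ {T}; cost 0
[col 0] DPQU: children DPQ:{T}, U:{A} ∪→ {A,T}; cost 1
[col 1] DP: children D:{T}, P:{A} ∪→ {A,T}; cost 1
[col 1] DPQ: children DP:{A,T}, Q:{C} ∪→ {A,C,T}; cost 1
[col 1] DPQU: children DPQ:{A,C,T}, U:{G} ∪→ {A,C,G,T}; cost 1
[col 2] DP: children D:{C}, P:{T} ∪→ {C,T}; cost 1
[col 2] DPQ: children DP:{C,T}, Q:{C} ∩→ {C}; cost 0
[col 2] DPQU: children DPQ:{C}, U:{C} ∩→ {C}; cost 0
[col 3] DP: children D:{T}, P:{T} ∩→ {T}; cost 0
[col 3] DPQ: children DP:{T}, Q:{C} ∪→ {C,T}; cost 1
[col 3] DPQU: children DPQ:{C,T}, U:{G} ∪→ {C,G,T}; cost 1
[col 4] DP: children D:{A}, P:{A} ∩→ {A}; cost 0
[col 4] DPQ: children DP:{A}, Q:{C} ∪→ {A,C}; cost 1
[col 4] DPQU: children DPQ:{A,C}, U:{T} ∪→ {A,C,T}; cost 1
[col 5] DP: children D:{G}, P:{A} ∪→ {A,G}; cost 1
[col 5] DPQ: children DP:{A,G}, Q:{G} ∩→ {G}; cost 0
[col 5] DPQU: children DPQ:{G}, U:{T} ∪→ {G,T}; cost 1
[col 6] DP: children D:{T}, P:{A} ∪→ {A,T}; cost 1
[col 6] DPQ: children DP:{A,T}, Q:{C} ∪→ {A,C,T}; cost 1
[col 6] DPQU: children DPQ:{A,C,T}, U:{T} ∩→ {T}; cost 0
per-site changes: [2, 3, 1, 2, 2, 2, 2]; total = 14

3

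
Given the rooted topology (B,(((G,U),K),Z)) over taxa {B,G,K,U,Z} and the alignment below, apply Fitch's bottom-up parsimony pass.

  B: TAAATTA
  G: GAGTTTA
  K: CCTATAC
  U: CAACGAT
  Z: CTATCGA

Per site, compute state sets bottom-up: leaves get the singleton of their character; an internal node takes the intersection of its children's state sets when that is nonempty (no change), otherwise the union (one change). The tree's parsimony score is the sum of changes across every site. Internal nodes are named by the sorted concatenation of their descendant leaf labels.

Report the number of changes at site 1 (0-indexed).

GU@0: {G} ∪ {C} = {C,G} (union, +1)
GKU@0: {C,G} ∩ {C} = {C} (intersection, +0)
GKUZ@0: {C} ∩ {C} = {C} (intersection, +0)
BGKUZ@0: {T} ∪ {C} = {C,T} (union, +1)
GU@1: {A} ∩ {A} = {A} (intersection, +0)
GKU@1: {A} ∪ {C} = {A,C} (union, +1)
GKUZ@1: {A,C} ∪ {T} = {A,C,T} (union, +1)
BGKUZ@1: {A} ∩ {A,C,T} = {A} (intersection, +0)
GU@2: {G} ∪ {A} = {A,G} (union, +1)
GKU@2: {A,G} ∪ {T} = {A,G,T} (union, +1)
GKUZ@2: {A,G,T} ∩ {A} = {A} (intersection, +0)
BGKUZ@2: {A} ∩ {A} = {A} (intersection, +0)
GU@3: {T} ∪ {C} = {C,T} (union, +1)
GKU@3: {C,T} ∪ {A} = {A,C,T} (union, +1)
GKUZ@3: {A,C,T} ∩ {T} = {T} (intersection, +0)
BGKUZ@3: {A} ∪ {T} = {A,T} (union, +1)
GU@4: {T} ∪ {G} = {G,T} (union, +1)
GKU@4: {G,T} ∩ {T} = {T} (intersection, +0)
GKUZ@4: {T} ∪ {C} = {C,T} (union, +1)
BGKUZ@4: {T} ∩ {C,T} = {T} (intersection, +0)
GU@5: {T} ∪ {A} = {A,T} (union, +1)
GKU@5: {A,T} ∩ {A} = {A} (intersection, +0)
GKUZ@5: {A} ∪ {G} = {A,G} (union, +1)
BGKUZ@5: {T} ∪ {A,G} = {A,G,T} (union, +1)
GU@6: {A} ∪ {T} = {A,T} (union, +1)
GKU@6: {A,T} ∪ {C} = {A,C,T} (union, +1)
GKUZ@6: {A,C,T} ∩ {A} = {A} (intersection, +0)
BGKUZ@6: {A} ∩ {A} = {A} (intersection, +0)
per-site changes: [2, 2, 2, 3, 2, 3, 2]; total = 16

2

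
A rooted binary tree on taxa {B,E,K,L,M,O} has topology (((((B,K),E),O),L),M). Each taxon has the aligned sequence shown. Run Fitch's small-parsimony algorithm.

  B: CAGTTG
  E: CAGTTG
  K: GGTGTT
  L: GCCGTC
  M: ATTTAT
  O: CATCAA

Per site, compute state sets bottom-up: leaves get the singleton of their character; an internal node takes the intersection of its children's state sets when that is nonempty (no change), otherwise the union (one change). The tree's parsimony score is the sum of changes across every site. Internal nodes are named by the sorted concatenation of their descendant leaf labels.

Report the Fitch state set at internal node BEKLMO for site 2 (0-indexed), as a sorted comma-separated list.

[col 0] BK: children B:{C}, K:{G} ∪→ {C,G}; cost 1
[col 0] BEK: children BK:{C,G}, E:{C} ∩→ {C}; cost 0
[col 0] BEKO: children BEK:{C}, O:{C} ∩→ {C}; cost 0
[col 0] BEKLO: children BEKO:{C}, L:{G} ∪→ {C,G}; cost 1
[col 0] BEKLMO: children BEKLO:{C,G}, M:{A} ∪→ {A,C,G}; cost 1
[col 1] BK: children B:{A}, K:{G} ∪→ {A,G}; cost 1
[col 1] BEK: children BK:{A,G}, E:{A} ∩→ {A}; cost 0
[col 1] BEKO: children BEK:{A}, O:{A} ∩→ {A}; cost 0
[col 1] BEKLO: children BEKO:{A}, L:{C} ∪→ {A,C}; cost 1
[col 1] BEKLMO: children BEKLO:{A,C}, M:{T} ∪→ {A,C,T}; cost 1
[col 2] BK: children B:{G}, K:{T} ∪→ {G,T}; cost 1
[col 2] BEK: children BK:{G,T}, E:{G} ∩→ {G}; cost 0
[col 2] BEKO: children BEK:{G}, O:{T} ∪→ {G,T}; cost 1
[col 2] BEKLO: children BEKO:{G,T}, L:{C} ∪→ {C,G,T}; cost 1
[col 2] BEKLMO: children BEKLO:{C,G,T}, M:{T} ∩→ {T}; cost 0
[col 3] BK: children B:{T}, K:{G} ∪→ {G,T}; cost 1
[col 3] BEK: children BK:{G,T}, E:{T} ∩→ {T}; cost 0
[col 3] BEKO: children BEK:{T}, O:{C} ∪→ {C,T}; cost 1
[col 3] BEKLO: children BEKO:{C,T}, L:{G} ∪→ {C,G,T}; cost 1
[col 3] BEKLMO: children BEKLO:{C,G,T}, M:{T} ∩→ {T}; cost 0
[col 4] BK: children B:{T}, K:{T} ∩→ {T}; cost 0
[col 4] BEK: children BK:{T}, E:{T} ∩→ {T}; cost 0
[col 4] BEKO: children BEK:{T}, O:{A} ∪→ {A,T}; cost 1
[col 4] BEKLO: children BEKO:{A,T}, L:{T} ∩→ {T}; cost 0
[col 4] BEKLMO: children BEKLO:{T}, M:{A} ∪→ {A,T}; cost 1
[col 5] BK: children B:{G}, K:{T} ∪→ {G,T}; cost 1
[col 5] BEK: children BK:{G,T}, E:{G} ∩→ {G}; cost 0
[col 5] BEKO: children BEK:{G}, O:{A} ∪→ {A,G}; cost 1
[col 5] BEKLO: children BEKO:{A,G}, L:{C} ∪→ {A,C,G}; cost 1
[col 5] BEKLMO: children BEKLO:{A,C,G}, M:{T} ∪→ {A,C,G,T}; cost 1
per-site changes: [3, 3, 3, 3, 2, 4]; total = 18

T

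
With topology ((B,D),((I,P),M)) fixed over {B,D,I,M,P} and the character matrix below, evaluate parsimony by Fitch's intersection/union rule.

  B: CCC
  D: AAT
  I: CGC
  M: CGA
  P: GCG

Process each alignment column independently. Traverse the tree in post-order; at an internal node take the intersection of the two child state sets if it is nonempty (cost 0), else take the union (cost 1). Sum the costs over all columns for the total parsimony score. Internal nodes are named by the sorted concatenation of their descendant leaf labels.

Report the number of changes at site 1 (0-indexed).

3

BD@0: {C} ∪ {A} = {A,C} (union, +1)
IP@0: {C} ∪ {G} = {C,G} (union, +1)
IMP@0: {C,G} ∩ {C} = {C} (intersection, +0)
BDIMP@0: {A,C} ∩ {C} = {C} (intersection, +0)
BD@1: {C} ∪ {A} = {A,C} (union, +1)
IP@1: {G} ∪ {C} = {C,G} (union, +1)
IMP@1: {C,G} ∩ {G} = {G} (intersection, +0)
BDIMP@1: {A,C} ∪ {G} = {A,C,G} (union, +1)
BD@2: {C} ∪ {T} = {C,T} (union, +1)
IP@2: {C} ∪ {G} = {C,G} (union, +1)
IMP@2: {C,G} ∪ {A} = {A,C,G} (union, +1)
BDIMP@2: {C,T} ∩ {A,C,G} = {C} (intersection, +0)
per-site changes: [2, 3, 3]; total = 8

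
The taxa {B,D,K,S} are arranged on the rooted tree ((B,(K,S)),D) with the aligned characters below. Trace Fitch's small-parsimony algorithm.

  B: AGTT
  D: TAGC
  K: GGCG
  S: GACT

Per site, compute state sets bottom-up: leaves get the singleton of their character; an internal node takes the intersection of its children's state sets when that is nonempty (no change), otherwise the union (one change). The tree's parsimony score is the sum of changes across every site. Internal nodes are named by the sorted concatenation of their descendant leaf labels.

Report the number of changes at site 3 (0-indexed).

site 0, node KS: K={G} ∩ S={G} → {G} (+0)
site 0, node BKS: B={A} ∪ KS={G} → {A,G} (+1)
site 0, node BDKS: BKS={A,G} ∪ D={T} → {A,G,T} (+1)
site 1, node KS: K={G} ∪ S={A} → {A,G} (+1)
site 1, node BKS: B={G} ∩ KS={A,G} → {G} (+0)
site 1, node BDKS: BKS={G} ∪ D={A} → {A,G} (+1)
site 2, node KS: K={C} ∩ S={C} → {C} (+0)
site 2, node BKS: B={T} ∪ KS={C} → {C,T} (+1)
site 2, node BDKS: BKS={C,T} ∪ D={G} → {C,G,T} (+1)
site 3, node KS: K={G} ∪ S={T} → {G,T} (+1)
site 3, node BKS: B={T} ∩ KS={G,T} → {T} (+0)
site 3, node BDKS: BKS={T} ∪ D={C} → {C,T} (+1)
per-site changes: [2, 2, 2, 2]; total = 8

2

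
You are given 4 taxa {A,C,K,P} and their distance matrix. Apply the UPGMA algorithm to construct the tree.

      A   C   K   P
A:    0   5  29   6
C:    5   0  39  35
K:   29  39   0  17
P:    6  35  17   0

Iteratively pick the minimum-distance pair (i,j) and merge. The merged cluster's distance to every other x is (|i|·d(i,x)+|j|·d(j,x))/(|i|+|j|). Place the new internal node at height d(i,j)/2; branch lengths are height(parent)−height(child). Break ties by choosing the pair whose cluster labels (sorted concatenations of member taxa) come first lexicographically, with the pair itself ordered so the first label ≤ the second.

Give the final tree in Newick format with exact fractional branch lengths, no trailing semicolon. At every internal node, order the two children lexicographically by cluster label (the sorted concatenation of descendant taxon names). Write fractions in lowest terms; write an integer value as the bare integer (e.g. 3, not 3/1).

1. join A+C (d=5) ⇒ AC; edges |A|=5/2, |C|=5/2
  updated: d(AC,K)=34, d(AC,P)=41/2
2. join K+P (d=17) ⇒ KP; edges |K|=17/2, |P|=17/2
  updated: d(AC,KP)=109/4
3. join AC+KP (d=109/4) ⇒ ACKP; edges |AC|=89/8, |KP|=41/8
final tree: ((A:5/2,C:5/2):89/8,(K:17/2,P:17/2):41/8)
total length: 153/4

((A:5/2,C:5/2):89/8,(K:17/2,P:17/2):41/8)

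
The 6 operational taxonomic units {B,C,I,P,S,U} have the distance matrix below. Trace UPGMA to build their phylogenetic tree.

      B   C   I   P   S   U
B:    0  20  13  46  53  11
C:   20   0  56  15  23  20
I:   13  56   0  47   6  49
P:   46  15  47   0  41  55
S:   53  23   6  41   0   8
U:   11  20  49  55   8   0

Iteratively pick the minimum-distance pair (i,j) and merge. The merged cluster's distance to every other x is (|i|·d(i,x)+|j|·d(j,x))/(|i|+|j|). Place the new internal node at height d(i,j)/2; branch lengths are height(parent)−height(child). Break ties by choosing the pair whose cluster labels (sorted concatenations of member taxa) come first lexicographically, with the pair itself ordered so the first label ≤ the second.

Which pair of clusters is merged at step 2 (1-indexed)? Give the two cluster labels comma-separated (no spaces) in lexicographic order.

B,U

iteration 1: select I,S (d=6); attach at lengths (3, 3); label the merged cluster IS
  updated: d(B,IS)=33, d(C,IS)=79/2, d(IS,P)=44, d(IS,U)=57/2
iteration 2: select B,U (d=11); attach at lengths (11/2, 11/2); label the merged cluster BU
  updated: d(BU,C)=20, d(BU,IS)=123/4, d(BU,P)=101/2
iteration 3: select C,P (d=15); attach at lengths (15/2, 15/2); label the merged cluster CP
  updated: d(BU,CP)=141/4, d(CP,IS)=167/4
iteration 4: select BU,IS (d=123/4); attach at lengths (79/8, 99/8); label the merged cluster BISU
  updated: d(BISU,CP)=77/2
iteration 5: select BISU,CP (d=77/2); attach at lengths (31/8, 47/4); label the merged cluster BCIPSU
final tree: (((B:11/2,U:11/2):79/8,(I:3,S:3):99/8):31/8,(C:15/2,P:15/2):47/4)
total length: 559/8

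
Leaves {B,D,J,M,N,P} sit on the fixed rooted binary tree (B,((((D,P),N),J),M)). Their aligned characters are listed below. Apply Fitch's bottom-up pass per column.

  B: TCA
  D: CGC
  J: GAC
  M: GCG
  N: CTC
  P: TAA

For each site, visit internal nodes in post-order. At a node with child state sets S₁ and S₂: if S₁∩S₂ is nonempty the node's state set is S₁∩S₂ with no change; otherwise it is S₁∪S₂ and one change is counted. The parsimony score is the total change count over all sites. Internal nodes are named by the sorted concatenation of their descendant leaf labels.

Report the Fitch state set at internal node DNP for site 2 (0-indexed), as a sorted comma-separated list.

site 0, node DP: D={C} ∪ P={T} → {C,T} (+1)
site 0, node DNP: DP={C,T} ∩ N={C} → {C} (+0)
site 0, node DJNP: DNP={C} ∪ J={G} → {C,G} (+1)
site 0, node DJMNP: DJNP={C,G} ∩ M={G} → {G} (+0)
site 0, node BDJMNP: B={T} ∪ DJMNP={G} → {G,T} (+1)
site 1, node DP: D={G} ∪ P={A} → {A,G} (+1)
site 1, node DNP: DP={A,G} ∪ N={T} → {A,G,T} (+1)
site 1, node DJNP: DNP={A,G,T} ∩ J={A} → {A} (+0)
site 1, node DJMNP: DJNP={A} ∪ M={C} → {A,C} (+1)
site 1, node BDJMNP: B={C} ∩ DJMNP={A,C} → {C} (+0)
site 2, node DP: D={C} ∪ P={A} → {A,C} (+1)
site 2, node DNP: DP={A,C} ∩ N={C} → {C} (+0)
site 2, node DJNP: DNP={C} ∩ J={C} → {C} (+0)
site 2, node DJMNP: DJNP={C} ∪ M={G} → {C,G} (+1)
site 2, node BDJMNP: B={A} ∪ DJMNP={C,G} → {A,C,G} (+1)
per-site changes: [3, 3, 3]; total = 9

C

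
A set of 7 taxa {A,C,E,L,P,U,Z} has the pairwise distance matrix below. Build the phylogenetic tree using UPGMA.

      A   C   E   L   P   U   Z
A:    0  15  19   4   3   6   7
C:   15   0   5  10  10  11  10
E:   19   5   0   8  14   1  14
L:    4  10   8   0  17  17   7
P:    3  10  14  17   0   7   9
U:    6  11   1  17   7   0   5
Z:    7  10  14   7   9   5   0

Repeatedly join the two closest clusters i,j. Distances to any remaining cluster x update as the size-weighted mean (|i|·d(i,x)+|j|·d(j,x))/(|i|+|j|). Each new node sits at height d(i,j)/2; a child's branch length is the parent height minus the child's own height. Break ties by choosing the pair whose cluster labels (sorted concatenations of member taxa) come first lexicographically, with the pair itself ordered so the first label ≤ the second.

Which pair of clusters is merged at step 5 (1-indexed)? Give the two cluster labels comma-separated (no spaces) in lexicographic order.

AP,LZ

iteration 1: select E,U (d=1); attach at lengths (1/2, 1/2); label the merged cluster EU
  updated: d(A,EU)=25/2, d(C,EU)=8, d(EU,L)=25/2, d(EU,P)=21/2, d(EU,Z)=19/2
iteration 2: select A,P (d=3); attach at lengths (3/2, 3/2); label the merged cluster AP
  updated: d(AP,C)=25/2, d(AP,EU)=23/2, d(AP,L)=21/2, d(AP,Z)=8
iteration 3: select L,Z (d=7); attach at lengths (7/2, 7/2); label the merged cluster LZ
  updated: d(AP,LZ)=37/4, d(C,LZ)=10, d(EU,LZ)=11
iteration 4: select C,EU (d=8); attach at lengths (4, 7/2); label the merged cluster CEU
  updated: d(AP,CEU)=71/6, d(CEU,LZ)=32/3
iteration 5: select AP,LZ (d=37/4); attach at lengths (25/8, 9/8); label the merged cluster ALPZ
  updated: d(ALPZ,CEU)=45/4
iteration 6: select ALPZ,CEU (d=45/4); attach at lengths (1, 13/8); label the merged cluster ACELPUZ
final tree: (((A:3/2,P:3/2):25/8,(L:7/2,Z:7/2):9/8):1,(C:4,(E:1/2,U:1/2):7/2):13/8)
total length: 203/8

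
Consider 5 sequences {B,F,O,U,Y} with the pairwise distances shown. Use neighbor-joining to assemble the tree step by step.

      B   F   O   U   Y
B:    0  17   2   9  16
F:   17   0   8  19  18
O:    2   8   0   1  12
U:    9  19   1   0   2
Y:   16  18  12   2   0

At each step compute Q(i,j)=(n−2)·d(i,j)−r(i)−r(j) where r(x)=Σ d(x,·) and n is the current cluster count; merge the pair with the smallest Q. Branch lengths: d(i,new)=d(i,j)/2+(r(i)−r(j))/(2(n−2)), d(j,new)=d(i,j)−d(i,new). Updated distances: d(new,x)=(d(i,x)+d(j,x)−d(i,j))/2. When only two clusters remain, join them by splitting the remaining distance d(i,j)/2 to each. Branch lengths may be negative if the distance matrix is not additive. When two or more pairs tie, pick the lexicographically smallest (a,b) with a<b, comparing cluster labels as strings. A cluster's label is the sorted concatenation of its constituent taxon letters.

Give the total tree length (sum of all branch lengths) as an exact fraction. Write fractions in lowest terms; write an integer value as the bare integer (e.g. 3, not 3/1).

iteration 1: select U,Y (d=2, Q=-73); attach at lengths (-11/6, 23/6); label the merged cluster UY
  updated: d(B,UY)=23/2, d(F,UY)=35/2, d(O,UY)=11/2
iteration 2: select B,O (d=2, Q=-42); attach at lengths (19/4, -11/4); label the merged cluster BO
  updated: d(BO,F)=23/2, d(BO,UY)=15/2
iteration 3: select BO,F (d=23/2, Q=-73/2); attach at lengths (3/4, 43/4); label the merged cluster BFO
  updated: d(BFO,UY)=27/4
iteration 4: select BFO,UY (d=27/4); attach at lengths (27/8, 27/8); label the merged cluster BFOUY
final tree: (((B:19/4,O:-11/4):3/4,F:43/4):27/8,(U:-11/6,Y:23/6):27/8)
total length: 89/4

89/4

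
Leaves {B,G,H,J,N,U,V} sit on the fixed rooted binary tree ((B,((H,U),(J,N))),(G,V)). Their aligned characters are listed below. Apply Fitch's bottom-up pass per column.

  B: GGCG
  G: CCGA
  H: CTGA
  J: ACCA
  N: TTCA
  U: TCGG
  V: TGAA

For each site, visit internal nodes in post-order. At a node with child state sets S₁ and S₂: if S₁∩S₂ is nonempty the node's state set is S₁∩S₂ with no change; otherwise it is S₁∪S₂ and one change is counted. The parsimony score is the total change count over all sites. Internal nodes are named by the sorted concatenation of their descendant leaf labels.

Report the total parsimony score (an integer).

[col 0] HU: children H:{C}, U:{T} ∪→ {C,T}; cost 1
[col 0] JN: children J:{A}, N:{T} ∪→ {A,T}; cost 1
[col 0] HJNU: children HU:{C,T}, JN:{A,T} ∩→ {T}; cost 0
[col 0] BHJNU: children B:{G}, HJNU:{T} ∪→ {G,T}; cost 1
[col 0] GV: children G:{C}, V:{T} ∪→ {C,T}; cost 1
[col 0] BGHJNUV: children BHJNU:{G,T}, GV:{C,T} ∩→ {T}; cost 0
[col 1] HU: children H:{T}, U:{C} ∪→ {C,T}; cost 1
[col 1] JN: children J:{C}, N:{T} ∪→ {C,T}; cost 1
[col 1] HJNU: children HU:{C,T}, JN:{C,T} ∩→ {C,T}; cost 0
[col 1] BHJNU: children B:{G}, HJNU:{C,T} ∪→ {C,G,T}; cost 1
[col 1] GV: children G:{C}, V:{G} ∪→ {C,G}; cost 1
[col 1] BGHJNUV: children BHJNU:{C,G,T}, GV:{C,G} ∩→ {C,G}; cost 0
[col 2] HU: children H:{G}, U:{G} ∩→ {G}; cost 0
[col 2] JN: children J:{C}, N:{C} ∩→ {C}; cost 0
[col 2] HJNU: children HU:{G}, JN:{C} ∪→ {C,G}; cost 1
[col 2] BHJNU: children B:{C}, HJNU:{C,G} ∩→ {C}; cost 0
[col 2] GV: children G:{G}, V:{A} ∪→ {A,G}; cost 1
[col 2] BGHJNUV: children BHJNU:{C}, GV:{A,G} ∪→ {A,C,G}; cost 1
[col 3] HU: children H:{A}, U:{G} ∪→ {A,G}; cost 1
[col 3] JN: children J:{A}, N:{A} ∩→ {A}; cost 0
[col 3] HJNU: children HU:{A,G}, JN:{A} ∩→ {A}; cost 0
[col 3] BHJNU: children B:{G}, HJNU:{A} ∪→ {A,G}; cost 1
[col 3] GV: children G:{A}, V:{A} ∩→ {A}; cost 0
[col 3] BGHJNUV: children BHJNU:{A,G}, GV:{A} ∩→ {A}; cost 0
per-site changes: [4, 4, 3, 2]; total = 13

13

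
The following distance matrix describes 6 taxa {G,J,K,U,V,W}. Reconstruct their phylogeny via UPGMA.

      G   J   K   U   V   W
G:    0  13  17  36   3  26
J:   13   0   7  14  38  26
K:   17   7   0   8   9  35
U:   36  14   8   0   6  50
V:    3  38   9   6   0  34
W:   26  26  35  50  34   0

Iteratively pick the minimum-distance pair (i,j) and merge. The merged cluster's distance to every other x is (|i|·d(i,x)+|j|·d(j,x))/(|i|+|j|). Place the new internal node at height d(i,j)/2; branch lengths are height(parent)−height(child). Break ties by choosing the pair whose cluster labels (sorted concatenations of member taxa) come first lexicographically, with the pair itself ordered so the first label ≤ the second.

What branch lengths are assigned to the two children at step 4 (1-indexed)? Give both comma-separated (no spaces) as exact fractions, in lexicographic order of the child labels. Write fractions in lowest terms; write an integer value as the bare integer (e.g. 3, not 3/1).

101/12,53/12

iteration 1: select G,V (d=3); attach at lengths (3/2, 3/2); label the merged cluster GV
  updated: d(GV,J)=51/2, d(GV,K)=13, d(GV,U)=21, d(GV,W)=30
iteration 2: select J,K (d=7); attach at lengths (7/2, 7/2); label the merged cluster JK
  updated: d(GV,JK)=77/4, d(JK,U)=11, d(JK,W)=61/2
iteration 3: select JK,U (d=11); attach at lengths (2, 11/2); label the merged cluster JKU
  updated: d(GV,JKU)=119/6, d(JKU,W)=37
iteration 4: select GV,JKU (d=119/6); attach at lengths (101/12, 53/12); label the merged cluster GJKUV
  updated: d(GJKUV,W)=171/5
iteration 5: select GJKUV,W (d=171/5); attach at lengths (431/60, 171/10); label the merged cluster GJKUVW
final tree: (((G:3/2,V:3/2):101/12,((J:7/2,K:7/2):2,U:11/2):53/12):431/60,W:171/10)
total length: 3277/60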